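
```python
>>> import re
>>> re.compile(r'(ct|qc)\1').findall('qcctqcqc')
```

After group 1 captures some text, `\1` only succeeds where that same text appears again.
Walking the string: at [4:8] match 'qcqc', group 1 = 'qc'.
With a single group, `findall` returns only what that group captured — 1 item.

['qc']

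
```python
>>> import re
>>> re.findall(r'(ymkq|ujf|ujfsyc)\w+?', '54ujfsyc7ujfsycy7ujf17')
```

Alternation tries branches left to right and keeps the first one that lets the overall match succeed at that position.
Walking the string: at [2:6] match 'ujfs', group 1 = 'ujf'; at [9:13] match 'ujfs', group 1 = 'ujf'; at [17:21] match 'ujf1', group 1 = 'ujf'.
Because there's exactly one group, `findall` drops the full match and keeps group 1 from each hit.

['ujf', 'ujf', 'ujf']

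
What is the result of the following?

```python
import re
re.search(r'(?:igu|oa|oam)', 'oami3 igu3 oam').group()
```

Branches in `(...|...)` are attempted left-to-right; the first branch that allows the whole pattern to succeed is taken.
The match spans [0:2] → 'oa'.

'oa'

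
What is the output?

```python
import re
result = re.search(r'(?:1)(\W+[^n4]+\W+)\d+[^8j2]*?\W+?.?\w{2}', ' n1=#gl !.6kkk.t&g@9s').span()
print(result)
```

(2, 21)

Pattern: a literal '1' (non-capturing group); then one or more of a non-word character, then one or more of any character except [n4], then one or more of a non-word character (captured); then one or more of a digit, then zero or more of any character except [8j2] (lazy), then one or more of a non-word character (lazy); then optionally any character, then exactly 2 of a word character.
Unlike `match`, `search` isn't anchored — it looks for the pattern anywhere in the string.
The match spans [2:21] → '1=#gl !.6kkk.t&g@9s'.
Captured: group 1 = '=#gl !.'.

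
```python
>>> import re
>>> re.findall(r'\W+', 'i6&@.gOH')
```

['&@.']

This matches one or more of a non-word character.
Walking the string: at [2:5] → '&@.'.
With no groups in the pattern, `findall` gives back each whole match — 1 here.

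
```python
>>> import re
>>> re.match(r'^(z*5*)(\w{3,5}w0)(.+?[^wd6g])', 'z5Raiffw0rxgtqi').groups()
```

('z5', 'Raiffw0', 'rx')

This matches anchored at the start of the string; then zero or more of the literal 'z', then zero or more of the literal '5' (captured); then 3 to 5 of a word character, then the literal 'w0' (captured); then one or more of any character (lazy), then any character except [wd6g] (captured).
Lazy quantifiers expand one character at a time until the remainder of the pattern can match.
With `match`, the pattern is implicitly anchored at the beginning.
The match spans [0:11] → 'z5Raiffw0rx'.
Captured: group 1 = 'z5', group 2 = 'Raiffw0', group 3 = 'rx'.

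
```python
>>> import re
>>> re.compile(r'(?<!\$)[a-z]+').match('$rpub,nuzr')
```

A negative assertion filters positions out without eating any characters.
With `match`, the pattern is implicitly anchored at the beginning.
Here the string doesn't start with a match, so the call returns None.

None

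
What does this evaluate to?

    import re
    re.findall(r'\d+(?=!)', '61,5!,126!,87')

['5', '126']

Because the assertion is zero-width, the text it checks is not consumed and won't appear in the result.
With no groups in the pattern, `findall` gives back each whole match — 2 here.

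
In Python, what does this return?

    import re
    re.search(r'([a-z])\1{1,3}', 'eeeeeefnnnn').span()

(0, 4)

A backreference is literal: `\1` must see the identical characters the first group matched.
The match spans [0:4] → 'eeee'.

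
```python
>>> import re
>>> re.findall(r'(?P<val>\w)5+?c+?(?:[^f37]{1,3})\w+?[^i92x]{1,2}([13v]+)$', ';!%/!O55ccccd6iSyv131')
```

With the lazy modifier that quantifier settles for the fewest repetitions that let the rest of the pattern succeed (the atoms after it are unaffected and can still be greedy).
`findall` packs the 2 group values into a tuple for every match.

[('O', 'v131')]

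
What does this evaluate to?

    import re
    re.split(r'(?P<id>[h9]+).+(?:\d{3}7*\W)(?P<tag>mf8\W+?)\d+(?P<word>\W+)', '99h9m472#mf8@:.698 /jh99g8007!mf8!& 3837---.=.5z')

The pattern matches one or more of one of [h9] (captured as 'id'); then one or more of any character; then exactly 3 of a digit, then zero or more of the literal '7', then a non-word character (non-capturing group); then the literal 'mf8', then one or more of a non-word character (lazy) (captured as 'tag'); then one or more of a digit; then one or more of a non-word character (captured as 'word').
Matches to split on: at [0:46] → '99h9m472#mf8@:.698 /jh99g8007!mf8!& 3837---.=.'.
Because the pattern has a capturing group, `split` also inserts each captured text between the pieces.

['', '99h9', 'mf8!& ', '---.=.', '5z']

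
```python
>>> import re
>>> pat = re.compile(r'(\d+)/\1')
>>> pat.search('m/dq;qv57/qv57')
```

The backreference `\1` re-matches whatever the first group consumed, character for character.
`search` walks the string left to right and returns the first match it finds.
Here nothing in the string fits, so the call returns None.

None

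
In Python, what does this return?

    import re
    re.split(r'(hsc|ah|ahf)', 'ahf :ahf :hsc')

Alternation isn't longest-match — the leftmost alternative that fits at this position is chosen.
Matches to split on: at [0:2] → 'ah'; at [5:7] → 'ah'; at [10:13] → 'hsc'.
Because the pattern has a capturing group, `split` also inserts each captured text between the pieces.

['', 'ah', 'f :', 'ah', 'f :', 'hsc', '']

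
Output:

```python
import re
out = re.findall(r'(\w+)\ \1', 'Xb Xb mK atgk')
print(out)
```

`\1` has to match the exact text group 1 already captured.
With a single group, `findall` returns only what that group captured — 1 item.

['Xb']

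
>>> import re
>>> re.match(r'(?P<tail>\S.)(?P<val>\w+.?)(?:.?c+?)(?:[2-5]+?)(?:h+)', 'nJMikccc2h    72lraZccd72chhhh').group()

'nJMikccc2h'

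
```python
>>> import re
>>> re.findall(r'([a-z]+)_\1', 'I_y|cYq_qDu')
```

A backreference is literal: `\1` must see the identical characters the first group matched.
With a single group, `findall` returns only what that group captured — 1 item.

['q']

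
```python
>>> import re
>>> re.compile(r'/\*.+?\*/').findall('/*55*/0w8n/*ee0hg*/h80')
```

['/*55*/', '/*ee0hg*/']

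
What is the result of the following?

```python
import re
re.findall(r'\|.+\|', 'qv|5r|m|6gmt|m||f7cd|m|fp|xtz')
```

['|5r|m|6gmt|m||f7cd|m|fp|']

`findall` yields the raw match text (1 of them) because the pattern has no groups.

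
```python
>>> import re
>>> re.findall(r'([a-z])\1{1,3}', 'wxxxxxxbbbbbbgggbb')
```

After group 1 captures some text, `\1` only succeeds where that same text appears again.
`findall` collects group 1 from each match (6 total).

['x', 'x', 'b', 'b', 'g', 'b']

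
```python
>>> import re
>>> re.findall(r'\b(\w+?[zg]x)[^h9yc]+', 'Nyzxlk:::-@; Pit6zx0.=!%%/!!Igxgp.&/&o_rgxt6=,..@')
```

One capturing group, so `findall` returns just the captured substring from the one match — 1 in all.

['Nyzx']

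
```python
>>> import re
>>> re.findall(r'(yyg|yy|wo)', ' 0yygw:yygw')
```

`|` is ordered: at each position the engine commits to the first alternative that works.
`findall` collects group 1 from each match (2 total).

['yyg', 'yyg']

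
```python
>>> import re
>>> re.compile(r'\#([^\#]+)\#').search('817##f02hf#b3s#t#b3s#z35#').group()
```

'#f02hf#'

The match spans [4:11] → '#f02hf#'.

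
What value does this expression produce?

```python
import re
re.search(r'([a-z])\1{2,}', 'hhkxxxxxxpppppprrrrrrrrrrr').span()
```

(3, 9)

`\1` is not a pattern — it's the concrete string captured by group 1, re-applied verbatim.
`re.search` tries every starting position until one works.
The match spans [3:9] → 'xxxxxx'.
Captured: group 1 = 'x'.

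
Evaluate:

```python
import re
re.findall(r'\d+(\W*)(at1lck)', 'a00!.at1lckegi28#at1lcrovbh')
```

Multiple groups make `findall` return tuples — one 2-tuple for the one match.

[('!.', 'at1lck')]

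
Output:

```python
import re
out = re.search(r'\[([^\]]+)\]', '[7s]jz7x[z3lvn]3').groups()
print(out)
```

('7s',)

`re.search` tries every starting position until one works.
The match spans [0:4] → '[7s]'.
Captured: group 1 = '7s'.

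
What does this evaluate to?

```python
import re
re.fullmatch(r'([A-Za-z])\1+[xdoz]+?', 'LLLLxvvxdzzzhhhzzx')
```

None

After group 1 captures some text, `\1` only succeeds where that same text appears again.
For `fullmatch`, every character of the input must be accounted for by the pattern.
Here the string isn't matched end-to-end, so the call returns None.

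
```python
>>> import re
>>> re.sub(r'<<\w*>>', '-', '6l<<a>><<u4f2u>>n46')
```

'6l--n46'

`sub` substitutes '-' at each match site.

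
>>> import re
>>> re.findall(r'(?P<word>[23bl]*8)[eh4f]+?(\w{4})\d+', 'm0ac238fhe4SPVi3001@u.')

[('238', 'SPVi')]

With 2 capturing groups, `findall` returns a 2-tuple per match.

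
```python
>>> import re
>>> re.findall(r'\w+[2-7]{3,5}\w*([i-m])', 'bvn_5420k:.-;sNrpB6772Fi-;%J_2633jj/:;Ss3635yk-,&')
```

The pattern matches one or more of a word character; then 3 to 5 of a character in [2-7]; then zero or more of a word character; then a character in [i-m] (captured).
Matches: at [0:9] match 'bvn_5420k', group 1 = 'k'; at [13:24] match 'sNrpB6772Fi', group 1 = 'i'; at [27:35] match 'J_2633jj', group 1 = 'j'; at [38:46] match 'Ss3635yk', group 1 = 'k'.
With a single group, `findall` returns only what that group captured — 4 items.

['k', 'i', 'j', 'k']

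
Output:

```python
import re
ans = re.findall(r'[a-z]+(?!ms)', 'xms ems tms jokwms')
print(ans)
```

Because the assertion is negative and zero-width, positions next to the forbidden text are skipped.
Matches: at [0:3] → 'xms'; at [4:7] → 'ems'; at [8:11] → 'tms'; at [12:18] → 'jokwms'.
`findall` yields the raw match text (4 of them) because the pattern has no groups.

['xms', 'ems', 'tms', 'jokwms']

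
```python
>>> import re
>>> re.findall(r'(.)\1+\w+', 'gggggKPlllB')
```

['g']

A backreference is literal: `\1` must see the identical characters the first group matched.
Scanning left to right: at [0:11] match 'gggggKPlllB', group 1 = 'g'.
With a single group, `findall` returns only what that group captured — 1 item.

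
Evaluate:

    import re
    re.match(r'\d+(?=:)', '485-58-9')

`match` is anchored at position 0; if the pattern doesn't fit there, it returns None.
Here the pattern fails at index 0, so the call returns None.

None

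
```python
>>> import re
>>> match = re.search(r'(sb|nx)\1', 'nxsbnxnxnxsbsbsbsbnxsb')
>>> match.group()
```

'nxnx'

After group 1 captures some text, `\1` only succeeds where that same text appears again.
Unlike `match`, `search` isn't anchored — it looks for the pattern anywhere in the string.
The match spans [4:8] → 'nxnx'.
Captured: group 1 = 'nx'.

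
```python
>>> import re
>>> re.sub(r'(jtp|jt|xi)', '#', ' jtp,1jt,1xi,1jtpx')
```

Branches in `(...|...)` are attempted left-to-right; the first branch that allows the whole pattern to succeed is taken.
Matches: at [1:4] → 'jtp'; at [6:8] → 'jt'; at [10:12] → 'xi'; at [14:17] → 'jtp'.
Every occurrence is swapped for '#'.

' #,1#,1#,1#x'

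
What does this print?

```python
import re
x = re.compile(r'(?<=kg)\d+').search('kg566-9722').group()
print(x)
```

566

Lookahead/lookbehind check context without consuming it, so the matched span excludes the asserted characters.
The match spans [2:5] → '566'.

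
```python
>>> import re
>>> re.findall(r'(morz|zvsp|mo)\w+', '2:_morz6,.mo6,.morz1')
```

['morz', 'mo', 'morz']

`|` is ordered: at each position the engine commits to the first alternative that works.
Scanning left to right: at [3:8] match 'morz6', group 1 = 'morz'; at [10:13] match 'mo6', group 1 = 'mo'; at [15:20] match 'morz1', group 1 = 'morz'.
`findall` collects group 1 from each match (3 total).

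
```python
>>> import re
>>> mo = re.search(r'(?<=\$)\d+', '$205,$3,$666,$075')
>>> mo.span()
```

Lookahead/lookbehind check context without consuming it, so the matched span excludes the asserted characters.
The match spans [1:4] → '205'.

(1, 4)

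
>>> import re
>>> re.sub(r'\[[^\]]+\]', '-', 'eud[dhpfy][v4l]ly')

'eud--ly'

Matches: at [3:10] → '[dhpfy]'; at [10:15] → '[v4l]'.
Each match is replaced by '-'.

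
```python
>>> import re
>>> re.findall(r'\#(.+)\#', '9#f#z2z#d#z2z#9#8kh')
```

['f#z2z#d#z2z#9']

One capturing group, so `findall` returns just the captured substring from the one match — 1 in all.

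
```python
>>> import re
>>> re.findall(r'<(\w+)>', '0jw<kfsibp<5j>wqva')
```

['5j']

Because there's exactly one group, `findall` drops the full match and keeps group 1 from the one hit.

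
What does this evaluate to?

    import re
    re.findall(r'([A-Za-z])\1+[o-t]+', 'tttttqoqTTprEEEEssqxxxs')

A backreference is literal: `\1` must see the identical characters the first group matched.
One capturing group, so `findall` returns just the captured substring from each match — 4 in all.

['t', 'T', 'E', 'x']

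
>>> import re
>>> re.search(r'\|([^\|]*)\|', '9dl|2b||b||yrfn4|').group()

'|2b|'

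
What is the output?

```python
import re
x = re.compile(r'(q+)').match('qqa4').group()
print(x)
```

With `match`, the pattern is implicitly anchored at the beginning.
The match spans [0:2] → 'qq'.

qq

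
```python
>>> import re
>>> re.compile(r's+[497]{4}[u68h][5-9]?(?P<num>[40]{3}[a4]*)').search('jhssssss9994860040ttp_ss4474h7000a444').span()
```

(2, 17)

Pattern: one or more of a literal 's'; then exactly 4 of one of [497], then one of [u68h], then optionally a character in [5-9]; then exactly 3 of one of [40], then zero or more of one of [a4] (captured as 'num').
The match spans [2:17] → 'ssssss999486004'.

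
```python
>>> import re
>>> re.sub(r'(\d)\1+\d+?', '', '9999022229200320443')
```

After group 1 captures some text, `\1` only succeeds where that same text appears again.
Every occurrence is swapped for ''.

'220'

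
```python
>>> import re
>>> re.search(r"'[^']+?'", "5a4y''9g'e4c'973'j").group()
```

The match spans [5:9] → "'9g'".

"'9g'"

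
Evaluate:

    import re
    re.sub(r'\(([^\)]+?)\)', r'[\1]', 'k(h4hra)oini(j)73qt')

'k[h4hra]oini[j]73qt'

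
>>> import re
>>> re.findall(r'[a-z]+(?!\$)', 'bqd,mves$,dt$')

`(?!…)`/`(?<!…)` only lets a position through if the neighbouring text does NOT match; no characters are consumed.
Walking the string: at [0:3] → 'bqd'; at [4:7] → 'mve'; at [10:11] → 'd'.
With no groups in the pattern, `findall` gives back each whole match — 3 here.

['bqd', 'mve', 'd']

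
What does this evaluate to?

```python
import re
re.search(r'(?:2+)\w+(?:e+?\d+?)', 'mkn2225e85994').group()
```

With the lazy modifier that quantifier settles for the fewest repetitions that let the rest of the pattern succeed (the atoms after it are unaffected and can still be greedy).
The match spans [3:9] → '2225e8'.

'2225e8'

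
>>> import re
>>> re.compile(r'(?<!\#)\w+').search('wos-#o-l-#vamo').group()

'wos'

The negative lookahead/lookbehind blocks any match where the forbidden context is present.
`search` walks the string left to right and returns the first match it finds.
The match spans [0:3] → 'wos'.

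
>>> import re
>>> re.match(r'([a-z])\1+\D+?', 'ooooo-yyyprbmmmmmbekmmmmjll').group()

'ooooo-'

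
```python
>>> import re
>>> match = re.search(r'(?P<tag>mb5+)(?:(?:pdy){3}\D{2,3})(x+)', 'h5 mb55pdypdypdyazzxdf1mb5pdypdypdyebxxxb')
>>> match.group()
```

Pattern: the literal 'mb', then one or more of a literal '5' (captured as 'tag'); then the literal 'pdy' repeated 3 times, then 2 to 3 of a non-digit (non-capturing group); then one or more of a literal 'x' (captured).
`re.search` tries every starting position until one works.
The match spans [3:20] → 'mb55pdypdypdyazzx'.
Captured: group 1 = 'mb55', group 2 = 'x'.

'mb55pdypdypdyazzx'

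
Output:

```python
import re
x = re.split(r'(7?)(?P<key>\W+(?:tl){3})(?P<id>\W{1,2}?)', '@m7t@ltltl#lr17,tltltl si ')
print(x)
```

This matches optionally a literal '7' (captured); then one or more of a non-word character, then the literal 'tl' repeated 3 times (captured as 'key'); then 1 to 2 of a non-word character (lazy) (captured as 'id').
Matches to split on: at [14:23] → '7,tltltl '.
With a capturing group present, the delimiter's captured portion is kept in the result list.

['@m7t@ltltl#lr1', '7', ',tltltl', ' ', 'si ']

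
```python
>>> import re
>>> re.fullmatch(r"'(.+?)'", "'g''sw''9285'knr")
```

`fullmatch` succeeds only if the pattern covers the string from start to end.
Here the string isn't matched end-to-end, so the call returns None.

None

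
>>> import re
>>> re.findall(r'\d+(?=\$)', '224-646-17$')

The positive lookaround only admits positions where the adjacent text matches; those characters stay outside the span.
Matches: at [8:10] → '17'.
With no groups in the pattern, `findall` gives back each whole match — 1 here.

['17']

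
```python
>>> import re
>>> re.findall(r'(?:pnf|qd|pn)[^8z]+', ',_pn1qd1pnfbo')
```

`findall` yields the raw match text (1 of them) because the pattern has no groups.

['pn1qd1pnfbo']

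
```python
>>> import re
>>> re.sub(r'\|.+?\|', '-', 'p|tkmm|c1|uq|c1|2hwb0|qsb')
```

'p-c1-c1-qsb'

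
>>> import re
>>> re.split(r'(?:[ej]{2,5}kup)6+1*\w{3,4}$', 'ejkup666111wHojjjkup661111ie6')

['ejkup666111wHo', '']

This matches 2 to 5 of one of [ej], then the literal 'kup' (non-capturing group); then one or more of the literal '6', then zero or more of the literal '1', then 3 to 4 of a word character; then anchored at the end.
Matches to split on: at [14:29] → 'jjjkup661111ie6'.
Splitting on the pattern gives 2 pieces.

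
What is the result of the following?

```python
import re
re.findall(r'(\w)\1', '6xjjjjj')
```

`\1` is not a pattern — it's the concrete string captured by group 1, re-applied verbatim.
`findall` collects group 1 from each match (2 total).

['j', 'j']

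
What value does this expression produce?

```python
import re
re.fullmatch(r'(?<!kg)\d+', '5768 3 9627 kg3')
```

None

`(?!…)`/`(?<!…)` only lets a position through if the neighbouring text does NOT match; no characters are consumed.
`fullmatch` succeeds only if the pattern covers the string from start to end.
Here the pattern can't cover the whole string, so the call returns None.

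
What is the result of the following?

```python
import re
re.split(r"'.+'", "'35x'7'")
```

['', '']

The string is cut at each match, leaving 2 pieces.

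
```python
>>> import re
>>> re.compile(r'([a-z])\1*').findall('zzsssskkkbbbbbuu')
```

['z', 's', 'k', 'b', 'u']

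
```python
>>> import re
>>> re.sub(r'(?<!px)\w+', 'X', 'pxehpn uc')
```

'X X'

A negative assertion filters positions out without eating any characters.
Matches: at [0:6] → 'pxehpn'; at [7:9] → 'uc'.
`sub` substitutes 'X' at each match site.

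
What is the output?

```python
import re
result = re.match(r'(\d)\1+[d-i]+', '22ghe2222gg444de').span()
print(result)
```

The backreference `\1` re-matches whatever the first group consumed, character for character.
With `match`, the pattern is implicitly anchored at the beginning.
The match spans [0:5] → '22ghe'.
Captured: group 1 = '2'.

(0, 5)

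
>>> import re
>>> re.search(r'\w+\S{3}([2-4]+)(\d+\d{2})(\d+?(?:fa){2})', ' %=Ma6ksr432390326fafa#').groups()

This matches one or more of a word character, then exactly 3 of a non-whitespace character; then one or more of a character in [2-4] (captured); then one or more of a digit, then exactly 2 of a digit (captured); then one or more of a digit (lazy), then the literal 'fa' repeated 2 times (captured).
`search` walks the string left to right and returns the first match it finds.
The match spans [3:22] → 'Ma6ksr432390326fafa'.
Captured: group 1 = '3', group 2 = '9032', group 3 = '6fafa'.

('3', '9032', '6fafa')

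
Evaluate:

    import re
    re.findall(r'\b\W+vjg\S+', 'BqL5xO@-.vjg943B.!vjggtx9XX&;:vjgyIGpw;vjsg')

['@-.vjg943B.!vjggtx9XX&;:vjgyIGpw;vjsg']

The pattern matches a word boundary (`\b`, zero-width); then one or more of a non-word character; then the literal 'vj', then the literal 'g', then one or more of a non-whitespace character.
Matches: at [6:43] → '@-.vjg943B.!vjggtx9XX&;:vjgyIGpw;vjsg'.
With no groups in the pattern, `findall` gives back each whole match — 1 here.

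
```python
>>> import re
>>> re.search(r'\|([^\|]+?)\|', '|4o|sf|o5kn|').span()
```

(0, 4)

The match spans [0:4] → '|4o|'.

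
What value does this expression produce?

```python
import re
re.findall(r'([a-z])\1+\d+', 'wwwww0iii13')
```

The backreference `\1` re-matches whatever the first group consumed, character for character.
Matches: at [0:6] match 'wwwww0', group 1 = 'w'; at [6:11] match 'iii13', group 1 = 'i'.
Because there's exactly one group, `findall` drops the full match and keeps group 1 from each hit.

['w', 'i']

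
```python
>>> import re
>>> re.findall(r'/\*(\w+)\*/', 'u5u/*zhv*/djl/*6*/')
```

['zhv', '6']

Scanning left to right: at [3:10] match '/*zhv*/', group 1 = 'zhv'; at [13:18] match '/*6*/', group 1 = '6'.
`findall` collects group 1 from each match (2 total).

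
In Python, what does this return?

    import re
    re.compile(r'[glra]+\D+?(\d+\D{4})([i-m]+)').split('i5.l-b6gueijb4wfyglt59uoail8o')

['i5.', '6guei', 'j', 'b4wfy', '59uoai', 'l', '8o']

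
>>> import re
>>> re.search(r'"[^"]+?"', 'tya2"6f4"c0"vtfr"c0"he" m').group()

`re.search` tries every starting position until one works.
The match spans [4:9] → '"6f4"'.

'"6f4"'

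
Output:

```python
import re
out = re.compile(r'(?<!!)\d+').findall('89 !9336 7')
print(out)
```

['89', '336', '7']

The negative lookaround is zero-width — it rules out positions where the adjacent text would match, without consuming anything.
Walking the string: at [0:2] → '89'; at [5:8] → '336'; at [9:10] → '7'.
`findall` yields the raw match text (3 of them) because the pattern has no groups.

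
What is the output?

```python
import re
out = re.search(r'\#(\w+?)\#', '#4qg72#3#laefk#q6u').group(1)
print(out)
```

4qg72

`search` walks the string left to right and returns the first match it finds.
The match spans [0:7] → '#4qg72#'.
Captured: group 1 = '4qg72'.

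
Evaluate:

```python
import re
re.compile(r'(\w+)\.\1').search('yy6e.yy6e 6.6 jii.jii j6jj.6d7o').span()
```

(0, 9)

After group 1 captures some text, `\1` only succeeds where that same text appears again.
`re.search` scans for the first position where the pattern succeeds.
The match spans [0:9] → 'yy6e.yy6e'.
Captured: group 1 = 'yy6e'.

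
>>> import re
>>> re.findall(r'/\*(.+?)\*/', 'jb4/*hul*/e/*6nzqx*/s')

['hul', '6nzqx']

A `+?`/`*?`/`{m,n}?` starts at its minimum and grows only as far as needed for what follows to match.
Walking the string: at [3:10] match '/*hul*/', group 1 = 'hul'; at [11:20] match '/*6nzqx*/', group 1 = '6nzqx'.
One capturing group, so `findall` returns just the captured substring from each match — 2 in all.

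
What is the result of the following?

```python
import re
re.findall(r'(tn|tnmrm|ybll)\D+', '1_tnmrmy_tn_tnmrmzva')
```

['tn']

`|` is ordered: at each position the engine commits to the first alternative that works.
With a single group, `findall` returns only what that group captured — 1 item.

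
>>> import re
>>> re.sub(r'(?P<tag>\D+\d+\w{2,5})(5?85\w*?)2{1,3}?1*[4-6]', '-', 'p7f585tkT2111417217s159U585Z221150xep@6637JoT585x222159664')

A `+?`/`*?`/`{m,n}?` starts at its minimum and grows only as far as needed for what follows to match.
`sub` substitutes '-' at each match site.

'-17217-0-9664'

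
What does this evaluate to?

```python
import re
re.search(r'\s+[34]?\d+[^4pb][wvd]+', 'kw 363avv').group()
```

' 363avv'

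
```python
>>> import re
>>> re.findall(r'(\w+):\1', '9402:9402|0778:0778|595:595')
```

['9402', '0778', '595']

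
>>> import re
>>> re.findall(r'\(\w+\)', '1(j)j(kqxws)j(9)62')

['(j)', '(kqxws)', '(9)']

Matches: at [1:4] → '(j)'; at [5:12] → '(kqxws)'; at [13:16] → '(9)'.
Since nothing is captured, `findall` lists the 3 matched substrings directly.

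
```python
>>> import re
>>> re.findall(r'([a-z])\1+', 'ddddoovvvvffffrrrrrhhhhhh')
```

The backreference `\1` re-matches whatever the first group consumed, character for character.
`findall` collects group 1 from each match (6 total).

['d', 'o', 'v', 'f', 'r', 'h']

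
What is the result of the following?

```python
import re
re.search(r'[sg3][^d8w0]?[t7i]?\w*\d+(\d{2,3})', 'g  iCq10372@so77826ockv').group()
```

'so77826'

This matches one of [sg3], then optionally any character except [d8w0], then optionally one of [t7i]; then zero or more of a word character, then one or more of a digit; then 2 to 3 of a digit (captured).
Unlike `match`, `search` isn't anchored — it looks for the pattern anywhere in the string.
The match spans [12:19] → 'so77826'.
Captured: group 1 = '26'.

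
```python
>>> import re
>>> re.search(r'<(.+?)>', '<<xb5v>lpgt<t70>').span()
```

`re.search` tries every starting position until one works.
The match spans [0:7] → '<<xb5v>'.
Captured: group 1 = '<xb5v'.

(0, 7)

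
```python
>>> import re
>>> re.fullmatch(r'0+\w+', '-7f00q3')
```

`fullmatch` succeeds only if the pattern covers the string from start to end.
Here the string isn't matched end-to-end, so the call returns None.

None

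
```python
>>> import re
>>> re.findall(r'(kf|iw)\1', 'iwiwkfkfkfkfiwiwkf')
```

`\1` has to match the exact text group 1 already captured.
Matches: at [0:4] match 'iwiw', group 1 = 'iw'; at [4:8] match 'kfkf', group 1 = 'kf'; at [8:12] match 'kfkf', group 1 = 'kf'; at [12:16] match 'iwiw', group 1 = 'iw'.
`findall` collects group 1 from each match (4 total).

['iw', 'kf', 'kf', 'iw']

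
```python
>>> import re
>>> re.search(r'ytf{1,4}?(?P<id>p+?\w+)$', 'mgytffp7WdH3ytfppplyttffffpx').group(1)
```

The match spans [2:28] → 'ytffp7WdH3ytfppplyttffffpx'.
Captured: group 1 = 'p7WdH3ytfppplyttffffpx'.

'p7WdH3ytfppplyttffffpx'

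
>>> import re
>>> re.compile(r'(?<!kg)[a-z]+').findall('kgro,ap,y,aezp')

['kgro', 'ap', 'y', 'aezp']

A negative assertion filters positions out without eating any characters.
Matches: at [0:4] → 'kgro'; at [5:7] → 'ap'; at [8:9] → 'y'; at [10:14] → 'aezp'.
`findall` yields the raw match text (4 of them) because the pattern has no groups.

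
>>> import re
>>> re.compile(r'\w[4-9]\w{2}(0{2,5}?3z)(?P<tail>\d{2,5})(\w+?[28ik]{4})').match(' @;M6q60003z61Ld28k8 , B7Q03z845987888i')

None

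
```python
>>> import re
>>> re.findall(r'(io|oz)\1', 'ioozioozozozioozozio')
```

['oz', 'oz']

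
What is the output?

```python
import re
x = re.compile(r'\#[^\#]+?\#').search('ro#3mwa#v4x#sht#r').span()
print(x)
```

The match spans [2:8] → '#3mwa#'.

(2, 8)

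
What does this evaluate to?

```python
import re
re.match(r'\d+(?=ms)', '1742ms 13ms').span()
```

(0, 4)

The `(?=…)`/`(?<=…)` assertion just peeks at neighbouring text; it doesn't advance the match position.
With `match`, the pattern is implicitly anchored at the beginning.
The match spans [0:4] → '1742'.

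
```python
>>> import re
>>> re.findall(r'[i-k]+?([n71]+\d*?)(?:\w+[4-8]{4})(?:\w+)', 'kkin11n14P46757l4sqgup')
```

This matches one or more of a character in [i-k] (lazy); then one or more of one of [n71], then zero or more of a digit (lazy) (captured); then one or more of a word character, then exactly 4 of a character in [4-8] (non-capturing group); then one or more of a word character (non-capturing group).
The `?` after the quantifier makes it lazy — it takes as little as possible before letting the rest of the pattern try.
Scanning left to right: at [0:22] match 'kkin11n14P46757l4sqgup', group 1 = 'n11n1'.
With a single group, `findall` returns only what that group captured — 1 item.

['n11n1']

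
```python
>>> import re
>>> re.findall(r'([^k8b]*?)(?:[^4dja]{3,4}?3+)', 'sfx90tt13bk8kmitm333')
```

The `?` after the quantifier makes it lazy — it takes as little as possible before letting the rest of the pattern try.
Because there's exactly one group, `findall` drops the full match and keeps group 1 from each hit.

['sfx9', '']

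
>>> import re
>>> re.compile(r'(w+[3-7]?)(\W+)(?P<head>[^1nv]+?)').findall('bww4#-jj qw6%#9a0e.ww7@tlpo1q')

[('ww4', '#-', 'j'), ('w6', '%#', '9'), ('ww7', '@', 't')]

Pattern: one or more of a literal 'w', then optionally a character in [3-7] (captured); then one or more of a non-word character (captured); then one or more of any character except [1nv] (lazy) (captured as 'head').
A non-greedy quantifier consumes as few characters as it can — just enough that the remainder of the pattern still matches from where it stops; whatever follows it matches normally.
Matches: at [1:7] match 'ww4#-j', groups = ('ww4', '#-', 'j'); at [10:15] match 'w6%#9', groups = ('w6', '%#', '9'); at [19:24] match 'ww7@t', groups = ('ww7', '@', 't').
Multiple groups make `findall` return tuples — one 3-tuple for each match.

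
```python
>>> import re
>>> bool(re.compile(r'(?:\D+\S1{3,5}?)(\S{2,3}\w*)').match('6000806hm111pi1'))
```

False

`re.match` won't scan ahead — the pattern has to work from the very first character.
Here the string doesn't start with a match, so the call returns None, and `bool(None)` is False.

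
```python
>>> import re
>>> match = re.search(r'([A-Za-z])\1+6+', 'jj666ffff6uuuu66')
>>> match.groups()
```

('j',)

The backreference `\1` re-matches whatever the first group consumed, character for character.
Unlike `match`, `search` isn't anchored — it looks for the pattern anywhere in the string.
The match spans [0:5] → 'jj666'.
Captured: group 1 = 'j'.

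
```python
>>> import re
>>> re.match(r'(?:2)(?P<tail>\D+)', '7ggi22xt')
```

None

`re.match` only tries the pattern at the start of the string.
Here the pattern fails at index 0, so the call returns None.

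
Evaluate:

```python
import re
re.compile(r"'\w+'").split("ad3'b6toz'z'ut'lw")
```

['ad3', 'z', 'lw']

Matches to split on: at [3:10] → "'b6toz'"; at [11:15] → "'ut'".
`split` removes every match and returns the 3 fragments in between.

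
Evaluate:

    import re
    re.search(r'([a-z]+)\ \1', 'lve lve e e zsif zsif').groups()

('lve',)

The match spans [0:7] → 'lve lve'.
Captured: group 1 = 'lve'.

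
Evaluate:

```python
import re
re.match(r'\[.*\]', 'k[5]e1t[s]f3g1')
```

None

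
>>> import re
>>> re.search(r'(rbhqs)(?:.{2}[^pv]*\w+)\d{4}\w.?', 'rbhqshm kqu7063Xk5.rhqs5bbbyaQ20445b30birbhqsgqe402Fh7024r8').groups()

The pattern matches the literal 'rbh', then the literal 'qs' (captured); then exactly 2 of any character, then zero or more of any character except [pv], then one or more of a word character (non-capturing group); then exactly 4 of a digit, then a word character, then optionally any character.
`re.search` tries every starting position until one works.
The match spans [0:59] → 'rbhqshm kqu7063Xk5.rhqs5bbbyaQ20445b30birbhqsgqe402Fh7024r8'.
Captured: group 1 = 'rbhqs'.

('rbhqs',)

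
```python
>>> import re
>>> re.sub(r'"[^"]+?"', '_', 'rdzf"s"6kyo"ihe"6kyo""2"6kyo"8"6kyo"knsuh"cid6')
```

'rdzf_6kyo_6kyo"_6kyo_6kyo_cid6'

Every occurrence is swapped for '_'.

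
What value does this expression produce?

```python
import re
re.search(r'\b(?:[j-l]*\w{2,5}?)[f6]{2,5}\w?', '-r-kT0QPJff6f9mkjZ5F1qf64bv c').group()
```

'kT0QPJff6f9'

The match spans [3:14] → 'kT0QPJff6f9'.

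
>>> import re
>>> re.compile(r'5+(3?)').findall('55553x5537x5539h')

This matches one or more of a literal '5'; then optionally a literal '3' (captured).
With a single group, `findall` returns only what that group captured — 3 items.

['3', '3', '3']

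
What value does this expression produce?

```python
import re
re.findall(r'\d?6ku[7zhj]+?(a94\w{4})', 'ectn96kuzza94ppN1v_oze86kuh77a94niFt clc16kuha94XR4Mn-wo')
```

The pattern matches optionally a digit, then the literal '6ku', then one or more of one of [7zhj] (lazy); then a literal 'a', then the literal '94', then exactly 4 of a word character (captured).
One capturing group, so `findall` returns just the captured substring from each match — 3 in all.

['a94ppN1', 'a94niFt', 'a94XR4M']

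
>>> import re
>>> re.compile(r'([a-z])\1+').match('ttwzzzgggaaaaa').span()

`re.match` won't scan ahead — the pattern has to work from the very first character.
The match spans [0:2] → 'tt'.

(0, 2)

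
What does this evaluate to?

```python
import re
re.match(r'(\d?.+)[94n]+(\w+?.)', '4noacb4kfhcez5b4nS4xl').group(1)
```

The pattern matches optionally a digit, then one or more of any character (captured); then one or more of one of [94n]; then one or more of a word character (lazy), then any character (captured).
`re.match` won't scan ahead — the pattern has to work from the very first character.
The match spans [0:21] → '4noacb4kfhcez5b4nS4xl'.
Captured: group 1 = '4noacb4kfhcez5b4nS', group 2 = 'xl'.

'4noacb4kfhcez5b4nS'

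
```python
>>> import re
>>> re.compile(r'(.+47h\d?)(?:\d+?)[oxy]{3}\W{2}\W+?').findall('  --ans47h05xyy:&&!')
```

['  --ans47h0']

The pattern matches one or more of any character, then the literal '47h', then optionally a digit (captured); then one or more of a digit (lazy) (non-capturing group); then exactly 3 of one of [oxy], then exactly 2 of a non-word character; then one or more of a non-word character (lazy).
Scanning left to right: at [0:18] match '  --ans47h05xyy:&&', group 1 = '  --ans47h0'.
`findall` collects group 1 from the one match (1 total).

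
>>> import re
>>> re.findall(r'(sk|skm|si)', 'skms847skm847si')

['sk', 'sk', 'si']

`|` is ordered: at each position the engine commits to the first alternative that works.
Matches: at [0:2] match 'sk', group 1 = 'sk'; at [7:9] match 'sk', group 1 = 'sk'; at [13:15] match 'si', group 1 = 'si'.
With a single group, `findall` returns only what that group captured — 3 items.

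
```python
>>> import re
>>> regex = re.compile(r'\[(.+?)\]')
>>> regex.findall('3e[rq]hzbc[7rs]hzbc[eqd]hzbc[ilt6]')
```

Because there's exactly one group, `findall` drops the full match and keeps group 1 from each hit.

['rq', '7rs', 'eqd', 'ilt6']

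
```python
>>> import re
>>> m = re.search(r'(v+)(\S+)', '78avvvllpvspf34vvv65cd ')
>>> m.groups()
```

This matches one or more of a literal 'v' (captured); then one or more of a non-whitespace character (captured).
`re.search` tries every starting position until one works.
The match spans [3:22] → 'vvvllpvspf34vvv65cd'.
Captured: group 1 = 'vvv', group 2 = 'llpvspf34vvv65cd'.

('vvv', 'llpvspf34vvv65cd')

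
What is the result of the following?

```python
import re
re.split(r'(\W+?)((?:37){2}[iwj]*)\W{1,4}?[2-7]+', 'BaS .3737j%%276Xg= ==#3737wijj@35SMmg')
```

`re.split` interleaves the captured-group text with the surrounding fragments.

['BaS', ' .', '3737j', 'Xg', '= ==#', '3737wijj', 'SMmg']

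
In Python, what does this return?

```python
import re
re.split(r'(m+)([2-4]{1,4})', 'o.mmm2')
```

The group in the pattern means `split` returns the separators' captures alongside the pieces.

['o.', 'mmm', '2', '']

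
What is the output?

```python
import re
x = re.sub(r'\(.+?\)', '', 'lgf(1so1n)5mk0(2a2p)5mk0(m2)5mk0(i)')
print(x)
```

lgf5mk05mk05mk0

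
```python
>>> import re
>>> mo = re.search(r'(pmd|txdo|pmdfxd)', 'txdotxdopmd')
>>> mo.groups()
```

`search` walks the string left to right and returns the first match it finds.
The match spans [0:4] → 'txdo'.
Captured: group 1 = 'txdo'.

('txdo',)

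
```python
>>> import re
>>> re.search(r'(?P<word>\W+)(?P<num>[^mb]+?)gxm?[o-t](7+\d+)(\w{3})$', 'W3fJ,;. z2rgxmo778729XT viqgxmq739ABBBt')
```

None

Pattern: one or more of a non-word character (captured as 'word'); then one or more of any character except [mb] (lazy) (captured as 'num'); then the literal 'gx', then optionally a literal 'm', then a character in [o-t]; then one or more of the literal '7', then one or more of a digit (captured); then exactly 3 of a word character (captured); then anchored at the end.
`search` walks the string left to right and returns the first match it finds.
Here no position works, so the call returns None.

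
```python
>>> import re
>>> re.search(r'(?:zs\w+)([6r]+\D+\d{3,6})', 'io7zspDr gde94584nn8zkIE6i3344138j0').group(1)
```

'r gde94584'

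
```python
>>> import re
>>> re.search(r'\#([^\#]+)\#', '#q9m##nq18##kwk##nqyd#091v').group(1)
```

`search` walks the string left to right and returns the first match it finds.
The match spans [0:5] → '#q9m#'.
Captured: group 1 = 'q9m'.

'q9m'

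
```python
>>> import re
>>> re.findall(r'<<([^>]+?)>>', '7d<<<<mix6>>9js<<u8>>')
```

['<<mix6', 'u8']

Walking the string: at [2:12] match '<<<<mix6>>', group 1 = '<<mix6'; at [15:21] match '<<u8>>', group 1 = 'u8'.
`findall` collects group 1 from each match (2 total).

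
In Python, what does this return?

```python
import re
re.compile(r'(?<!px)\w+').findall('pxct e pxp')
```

The negative lookaround is zero-width — it rules out positions where the adjacent text would match, without consuming anything.
Scanning left to right: at [0:4] → 'pxct'; at [5:6] → 'e'; at [7:10] → 'pxp'.
Since nothing is captured, `findall` lists the 3 matched substrings directly.

['pxct', 'e', 'pxp']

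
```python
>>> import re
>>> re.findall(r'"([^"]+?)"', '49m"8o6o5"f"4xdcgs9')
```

['8o6o5']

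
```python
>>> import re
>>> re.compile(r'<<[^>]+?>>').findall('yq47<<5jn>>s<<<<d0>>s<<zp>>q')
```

['<<5jn>>', '<<<<d0>>', '<<zp>>']

No capturing groups, so `findall` returns the 3 full match strings.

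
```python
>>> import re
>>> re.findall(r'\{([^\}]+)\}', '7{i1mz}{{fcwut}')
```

Walking the string: at [1:7] match '{i1mz}', group 1 = 'i1mz'; at [7:15] match '{{fcwut}', group 1 = '{fcwut'.
Because there's exactly one group, `findall` drops the full match and keeps group 1 from each hit.

['i1mz', '{fcwut']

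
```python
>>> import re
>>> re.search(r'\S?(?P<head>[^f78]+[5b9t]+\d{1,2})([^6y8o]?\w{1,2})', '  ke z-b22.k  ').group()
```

This matches optionally a non-whitespace character; then one or more of any character except [f78], then one or more of one of [5b9t], then 1 to 2 of a digit (captured as 'head'); then optionally any character except [6y8o], then 1 to 2 of a word character (captured).
`re.search` scans for the first position where the pattern succeeds.
The match spans [0:12] → '  ke z-b22.k'.
Captured: group 1 = '  ke z-b22', group 2 = '.k'.

'  ke z-b22.k'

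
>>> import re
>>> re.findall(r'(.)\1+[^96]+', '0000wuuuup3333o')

['0']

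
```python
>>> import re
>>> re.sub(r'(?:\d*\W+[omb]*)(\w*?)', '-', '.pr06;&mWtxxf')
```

'-pr-Wtxxf'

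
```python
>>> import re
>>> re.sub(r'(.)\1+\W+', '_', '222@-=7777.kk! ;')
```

'___'

`\1` is not a pattern — it's the concrete string captured by group 1, re-applied verbatim.
Matches: at [0:6] → '222@-='; at [6:11] → '7777.'; at [11:16] → 'kk! ;'.
Each match is replaced by '_'.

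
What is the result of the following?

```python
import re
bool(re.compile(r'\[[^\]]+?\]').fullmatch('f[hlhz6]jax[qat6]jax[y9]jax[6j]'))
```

False

For `fullmatch`, every character of the input must be accounted for by the pattern.
Here the string isn't matched end-to-end, so the call returns None, and `bool(None)` is False.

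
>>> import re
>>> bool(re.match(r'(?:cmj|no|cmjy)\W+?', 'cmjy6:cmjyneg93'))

With `match`, the pattern is implicitly anchored at the beginning.
Here the string doesn't start with a match, so the call returns None, and `bool(None)` is False.

False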